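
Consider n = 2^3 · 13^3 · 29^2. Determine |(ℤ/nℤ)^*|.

φ(2^3) = 2^3 − 2^2 = 8 − 4 = 4.
φ(13^3) = 13^2·(13−1) = 169·12 = 2028.
φ(29^2) = 29^2 − 29^1 = 841 − 29 = 812.
Since φ is multiplicative, φ(14781416) = 4 · 2028 · 812 = 6586944.

6586944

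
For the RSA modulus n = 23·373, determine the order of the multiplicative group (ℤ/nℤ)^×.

φ(8579) = 8579 · (1 − 1/23) · (1 − 1/373)
       = 8579 · 8184/8579 = 8184.

8184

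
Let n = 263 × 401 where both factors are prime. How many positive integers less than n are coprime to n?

φ(105463) = 105463 · (1 − 1/263) · (1 − 1/401)
       = 105463 · 104800/105463 = 104800.

104800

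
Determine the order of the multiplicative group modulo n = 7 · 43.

252

φ(301) = 301 · (1 − 1/7) · (1 − 1/43)
       = 301 · 252/301 = 252.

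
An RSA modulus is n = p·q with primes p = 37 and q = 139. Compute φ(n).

4968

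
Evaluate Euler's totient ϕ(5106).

Prime factorization: 5106 = 2 · 3 · 23 · 37.
φ(2) = 2 − 1 = 1.
φ(3) = 3 − 1 = 2.
φ(23) = 23 − 1 = 22.
φ(37) = 37 − 1 = 36.
Multiply: 1 · 2 · 22 · 36 = 1584.

1584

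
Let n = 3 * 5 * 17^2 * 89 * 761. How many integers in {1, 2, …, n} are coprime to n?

145530880

φ(293605215) = 293605215 · (1 − 1/3) · (1 − 1/5) · (1 − 1/17) · (1 − 1/89) · (1 − 1/761)
       = 293605215 · 8560640/17270895 = 145530880.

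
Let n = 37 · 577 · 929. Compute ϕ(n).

19243008

φ(37) = 37 − 1 = 36.
φ(577) = 577 − 1 = 576.
φ(929) = 929 − 1 = 928.
Multiply: 36 · 576 · 928 = 19243008.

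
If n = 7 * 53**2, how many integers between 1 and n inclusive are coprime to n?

φ(7) = 7 − 1 = 6.
φ(53^2) = 53^2 − 53^1 = 2809 − 53 = 2756.
Multiply: 6 · 2756 = 16536.

16536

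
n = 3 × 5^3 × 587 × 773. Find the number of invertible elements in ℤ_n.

φ(170156625) = 170156625 · (1 − 1/3) · (1 − 1/5) · (1 − 1/587) · (1 − 1/773)
       = 170156625 · 3619136/6806265 = 90478400.

90478400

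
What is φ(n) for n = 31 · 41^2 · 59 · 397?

φ(31) = 31 − 1 = 30.
φ(41^2) = 41^1·(41−1) = 41·40 = 1640.
φ(59) = 59 − 1 = 58.
φ(397) = 397 − 1 = 396.
Multiply: 30 · 1640 · 58 · 396 = 1130025600.

1130025600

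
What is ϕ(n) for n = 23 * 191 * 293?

φ(23) = 23 − 1 = 22.
φ(191) = 191 − 1 = 190.
φ(293) = 293 − 1 = 292.
Since φ is multiplicative, φ(1287149) = 22 · 190 · 292 = 1220560.

1220560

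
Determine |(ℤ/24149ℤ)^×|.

21600

First factor: 24149 = 19 · 31 · 41.
φ(24149) = 24149 · (1 − 1/19) · (1 − 1/31) · (1 − 1/41)
       = 24149 · 21600/24149 = 21600.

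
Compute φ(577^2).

332352

φ(332929) = 332929 · (1 − 1/577)
       = 332929 · 576/577 = 332352.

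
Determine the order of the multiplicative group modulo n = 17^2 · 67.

17952

φ(19363) = 19363 · (1 − 1/17) · (1 − 1/67)
       = 19363 · 1056/1139 = 17952.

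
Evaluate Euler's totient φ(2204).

1008

First factor: 2204 = 2**2 · 19 · 29.
φ(2^2) = 2^2 − 2^1 = 4 − 2 = 2.
φ(19) = 19 − 1 = 18.
φ(29) = 29 − 1 = 28.
Multiply: 2 · 18 · 28 = 1008.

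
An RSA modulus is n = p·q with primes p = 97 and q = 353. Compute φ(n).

33792

φ(pq) = (p−1)(q−1) = 96 · 352 = 33792.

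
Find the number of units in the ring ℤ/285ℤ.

First factor: 285 = 3 · 5 · 19.
φ(285) = 285 · (1 − 1/3) · (1 − 1/5) · (1 − 1/19)
       = 285 · 144/285 = 144.

144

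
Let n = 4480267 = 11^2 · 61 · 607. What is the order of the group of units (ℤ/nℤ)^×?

φ(11^2) = 11^2 − 11^1 = 121 − 11 = 110.
φ(61) = 61 − 1 = 60.
φ(607) = 607 − 1 = 606.
φ(4480267) = 110 × 60 × 606 = 3999600.

3999600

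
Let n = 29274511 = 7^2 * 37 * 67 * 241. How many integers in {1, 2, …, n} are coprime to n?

φ(29274511) = 29274511 · (1 − 1/7) · (1 − 1/37) · (1 − 1/67) · (1 − 1/241)
       = 29274511 · 3421440/4182073 = 23950080.

23950080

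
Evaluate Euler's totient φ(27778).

Factor 27778: 27778 = 2 · 17 · 19 · 43.
φ(27778) = 27778 · (1 − 1/2) · (1 − 1/17) · (1 − 1/19) · (1 − 1/43)
       = 27778 · 12096/27778 = 12096.

12096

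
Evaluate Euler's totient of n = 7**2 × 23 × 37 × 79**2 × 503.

102896329536

φ(7^2) = 7^2 − 7^1 = 49 − 7 = 42.
φ(23) = 23 − 1 = 22.
φ(37) = 37 − 1 = 36.
φ(79^2) = 79^1·(79−1) = 79·78 = 6162.
φ(503) = 503 − 1 = 502.
φ(130902459877) = 42 × 22 × 36 × 6162 × 502 = 102896329536.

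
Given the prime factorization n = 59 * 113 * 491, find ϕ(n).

φ(3273497) = 3273497 · (1 − 1/59) · (1 − 1/113) · (1 − 1/491)
       = 3273497 · 3183040/3273497 = 3183040.

3183040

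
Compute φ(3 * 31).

φ(3) = 3 − 1 = 2.
φ(31) = 31 − 1 = 30.
Since φ is multiplicative, φ(93) = 2 · 30 = 60.

60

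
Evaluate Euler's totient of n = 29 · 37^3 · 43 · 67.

3825226944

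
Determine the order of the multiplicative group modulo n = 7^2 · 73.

φ(7^2) = 7^2 − 7^1 = 49 − 7 = 42.
φ(73) = 73 − 1 = 72.
Multiply: 42 · 72 = 3024.

3024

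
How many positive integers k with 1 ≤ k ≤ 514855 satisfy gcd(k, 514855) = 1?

348480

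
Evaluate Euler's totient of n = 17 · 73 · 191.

φ(237031) = 237031 · (1 − 1/17) · (1 − 1/73) · (1 − 1/191)
       = 237031 · 218880/237031 = 218880.

218880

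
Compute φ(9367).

First factor: 9367 = 17 * 19 * 29.
φ(9367) = 9367 · (1 − 1/17) · (1 − 1/19) · (1 − 1/29)
       = 9367 · 8064/9367 = 8064.

8064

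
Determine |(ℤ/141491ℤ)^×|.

107520

141491 = 7 · 17 · 29 · 41.
φ(7) = 7 − 1 = 6.
φ(17) = 17 − 1 = 16.
φ(29) = 29 − 1 = 28.
φ(41) = 41 − 1 = 40.
Multiply: 6 · 16 · 28 · 40 = 107520.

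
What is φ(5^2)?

φ(5^2) = 5^1·(5−1) = 5·4 = 20.

20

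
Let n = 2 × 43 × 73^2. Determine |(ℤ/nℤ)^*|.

φ(2) = 2 − 1 = 1.
φ(43) = 43 − 1 = 42.
φ(73^2) = 73^1·(73−1) = 73·72 = 5256.
Multiply: 1 · 42 · 5256 = 220752.

220752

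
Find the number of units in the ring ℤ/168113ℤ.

134400

First factor: 168113 = 11 * 17 * 29 * 31.
φ(168113) = 168113 · (1 − 1/11) · (1 − 1/17) · (1 − 1/29) · (1 − 1/31)
       = 168113 · 134400/168113 = 134400.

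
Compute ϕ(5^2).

20

φ(25) = 25 · (1 − 1/5)
       = 25 · 4/5 = 20.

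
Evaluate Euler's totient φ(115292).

51840

First factor: 115292 = 2^2 · 19 · 37 · 41.
φ(2^2) = 2^1·(2−1) = 2·1 = 2.
φ(19) = 19 − 1 = 18.
φ(37) = 37 − 1 = 36.
φ(41) = 41 − 1 = 40.
Since φ is multiplicative, φ(115292) = 2 · 18 · 36 · 40 = 51840.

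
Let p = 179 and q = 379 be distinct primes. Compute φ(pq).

67284

φ(pq) = (p−1)(q−1) = 178 · 378 = 67284.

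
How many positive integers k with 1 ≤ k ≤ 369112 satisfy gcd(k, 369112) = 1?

169344

First factor: 369112 = 2^3 * 29 * 37 * 43.
φ(369112) = 369112 · (1 − 1/2) · (1 − 1/29) · (1 − 1/37) · (1 − 1/43)
       = 369112 · 42336/92278 = 169344.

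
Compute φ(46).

22

Prime factorization: 46 = 2 · 23.
φ(46) = 46 · (1 − 1/2) · (1 − 1/23)
       = 46 · 22/46 = 22.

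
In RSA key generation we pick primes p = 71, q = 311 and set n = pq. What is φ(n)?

21700

φ(71) = 71 − 1 = 70.
φ(311) = 311 − 1 = 310.
Since φ is multiplicative, φ(22081) = 70 · 310 = 21700.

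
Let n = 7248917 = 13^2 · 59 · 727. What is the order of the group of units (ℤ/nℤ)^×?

φ(13^2) = 13^2 − 13^1 = 169 − 13 = 156.
φ(59) = 59 − 1 = 58.
φ(727) = 727 − 1 = 726.
Since φ is multiplicative, φ(7248917) = 156 · 58 · 726 = 6568848.

6568848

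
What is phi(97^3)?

903264

φ(97^3) = 97^2·(97−1) = 9409·96 = 903264.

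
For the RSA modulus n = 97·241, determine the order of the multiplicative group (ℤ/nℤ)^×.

23040

For distinct primes, φ(pq) = (p−1)(q−1) = 96 × 240 = 23040.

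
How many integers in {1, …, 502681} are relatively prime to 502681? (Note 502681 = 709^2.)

501972

φ(502681) = 502681 · (1 − 1/709)
       = 502681 · 708/709 = 501972.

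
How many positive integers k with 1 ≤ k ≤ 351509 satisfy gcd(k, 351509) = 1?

295680

Factor 351509: 351509 = 17 * 23 * 29 * 31.
φ(17) = 17 − 1 = 16.
φ(23) = 23 − 1 = 22.
φ(29) = 29 − 1 = 28.
φ(31) = 31 − 1 = 30.
Since φ is multiplicative, φ(351509) = 16 · 22 · 28 · 30 = 295680.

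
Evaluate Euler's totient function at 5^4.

500

φ(5^4) = 5^4 − 5^3 = 625 − 125 = 500.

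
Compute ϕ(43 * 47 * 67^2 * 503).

φ(4563351307) = 4563351307 · (1 − 1/43) · (1 − 1/47) · (1 − 1/67) · (1 − 1/503)
       = 4563351307 · 64011024/68109721 = 4288738608.

4288738608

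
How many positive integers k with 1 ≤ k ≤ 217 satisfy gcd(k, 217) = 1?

180

217 = 7 · 31.
φ(217) = 217 · (1 − 1/7) · (1 − 1/31)
       = 217 · 180/217 = 180.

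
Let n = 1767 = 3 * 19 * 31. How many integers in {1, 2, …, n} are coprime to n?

1080

φ(1767) = 1767 · (1 − 1/3) · (1 − 1/19) · (1 − 1/31)
       = 1767 · 1080/1767 = 1080.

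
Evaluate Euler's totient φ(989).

924

Factor 989: 989 = 23 · 43.
φ(23) = 23 − 1 = 22.
φ(43) = 43 − 1 = 42.
Multiply: 22 · 42 = 924.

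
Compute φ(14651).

11088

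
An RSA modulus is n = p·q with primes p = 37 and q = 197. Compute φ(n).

φ(pq) = (p−1)(q−1) = 36 · 196 = 7056.

7056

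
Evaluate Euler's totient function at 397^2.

157212

φ(157609) = 157609 · (1 − 1/397)
       = 157609 · 396/397 = 157212.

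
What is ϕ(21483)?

21483 = 3^2 * 7 * 11 * 31.
φ(21483) = 21483 · (1 − 1/3) · (1 − 1/7) · (1 − 1/11) · (1 − 1/31)
       = 21483 · 3600/7161 = 10800.

10800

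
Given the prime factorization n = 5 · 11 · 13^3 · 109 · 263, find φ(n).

φ(3463976945) = 3463976945 · (1 − 1/5) · (1 − 1/11) · (1 − 1/13) · (1 − 1/109) · (1 − 1/263)
       = 3463976945 · 13582080/20496905 = 2295371520.

2295371520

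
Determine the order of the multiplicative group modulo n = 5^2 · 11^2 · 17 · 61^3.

7858752000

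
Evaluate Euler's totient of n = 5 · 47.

φ(5) = 5 − 1 = 4.
φ(47) = 47 − 1 = 46.
Multiply: 4 · 46 = 184.

184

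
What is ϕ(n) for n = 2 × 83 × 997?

81672

φ(2) = 2 − 1 = 1.
φ(83) = 83 − 1 = 82.
φ(997) = 997 − 1 = 996.
φ(165502) = 1 × 82 × 996 = 81672.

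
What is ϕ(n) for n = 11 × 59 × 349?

φ(11) = 11 − 1 = 10.
φ(59) = 59 − 1 = 58.
φ(349) = 349 − 1 = 348.
Since φ is multiplicative, φ(226501) = 10 · 58 · 348 = 201840.

201840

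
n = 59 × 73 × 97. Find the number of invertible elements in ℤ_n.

400896

φ(417779) = 417779 · (1 − 1/59) · (1 − 1/73) · (1 − 1/97)
       = 417779 · 400896/417779 = 400896.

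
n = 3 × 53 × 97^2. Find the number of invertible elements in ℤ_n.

968448

φ(1496031) = 1496031 · (1 − 1/3) · (1 − 1/53) · (1 − 1/97)
       = 1496031 · 9984/15423 = 968448.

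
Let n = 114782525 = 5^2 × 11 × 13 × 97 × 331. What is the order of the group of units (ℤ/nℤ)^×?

φ(114782525) = 114782525 · (1 − 1/5) · (1 − 1/11) · (1 − 1/13) · (1 − 1/97) · (1 − 1/331)
       = 114782525 · 15206400/22956505 = 76032000.

76032000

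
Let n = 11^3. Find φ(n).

φ(1331) = 1331 · (1 − 1/11)
       = 1331 · 10/11 = 1210.

1210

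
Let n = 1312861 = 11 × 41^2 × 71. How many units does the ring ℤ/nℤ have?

1148000

φ(11) = 11 − 1 = 10.
φ(41^2) = 41^1·(41−1) = 41·40 = 1640.
φ(71) = 71 − 1 = 70.
Since φ is multiplicative, φ(1312861) = 10 · 1640 · 70 = 1148000.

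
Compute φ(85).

64

Factor 85: 85 = 5 · 17.
φ(85) = 85 · (1 − 1/5) · (1 − 1/17)
       = 85 · 64/85 = 64.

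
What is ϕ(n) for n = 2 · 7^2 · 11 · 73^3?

161148960

φ(419360326) = 419360326 · (1 − 1/2) · (1 − 1/7) · (1 − 1/11) · (1 − 1/73)
       = 419360326 · 4320/11242 = 161148960.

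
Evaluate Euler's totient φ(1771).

1320

Prime factorization: 1771 = 7 · 11 · 23.
φ(1771) = 1771 · (1 − 1/7) · (1 − 1/11) · (1 − 1/23)
       = 1771 · 1320/1771 = 1320.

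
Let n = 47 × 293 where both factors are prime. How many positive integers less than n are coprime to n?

13432

φ(13771) = 13771 · (1 − 1/47) · (1 − 1/293)
       = 13771 · 13432/13771 = 13432.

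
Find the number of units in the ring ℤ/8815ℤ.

Prime factorization: 8815 = 5 × 41 × 43.
φ(8815) = 8815 · (1 − 1/5) · (1 − 1/41) · (1 − 1/43)
       = 8815 · 6720/8815 = 6720.

6720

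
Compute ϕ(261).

Factor 261: 261 = 3^2 · 29.
φ(261) = 261 · (1 − 1/3) · (1 − 1/29)
       = 261 · 56/87 = 168.

168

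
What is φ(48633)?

28224

Prime factorization: 48633 = 3 * 13 * 29 * 43.
φ(48633) = 48633 · (1 − 1/3) · (1 − 1/13) · (1 − 1/29) · (1 − 1/43)
       = 48633 · 28224/48633 = 28224.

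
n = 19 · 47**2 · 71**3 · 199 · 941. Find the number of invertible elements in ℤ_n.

2555853613790400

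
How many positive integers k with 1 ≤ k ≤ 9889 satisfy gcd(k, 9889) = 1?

8400

First factor: 9889 = 11 · 29 · 31.
φ(9889) = 9889 · (1 − 1/11) · (1 − 1/29) · (1 − 1/31)
       = 9889 · 8400/9889 = 8400.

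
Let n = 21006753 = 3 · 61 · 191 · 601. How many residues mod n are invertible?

13680000

φ(21006753) = 21006753 · (1 − 1/3) · (1 − 1/61) · (1 − 1/191) · (1 − 1/601)
       = 21006753 · 13680000/21006753 = 13680000.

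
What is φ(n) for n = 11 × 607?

6060

φ(11) = 11 − 1 = 10.
φ(607) = 607 − 1 = 606.
Since φ is multiplicative, φ(6677) = 10 · 606 = 6060.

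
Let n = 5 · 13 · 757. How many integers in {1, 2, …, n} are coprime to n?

φ(5) = 5 − 1 = 4.
φ(13) = 13 − 1 = 12.
φ(757) = 757 − 1 = 756.
Since φ is multiplicative, φ(49205) = 4 · 12 · 756 = 36288.

36288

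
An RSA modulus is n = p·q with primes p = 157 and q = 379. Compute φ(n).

For distinct primes, φ(pq) = (p−1)(q−1) = 156 × 378 = 58968.

58968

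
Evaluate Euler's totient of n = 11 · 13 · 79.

φ(11) = 11 − 1 = 10.
φ(13) = 13 − 1 = 12.
φ(79) = 79 − 1 = 78.
Since φ is multiplicative, φ(11297) = 10 · 12 · 78 = 9360.

9360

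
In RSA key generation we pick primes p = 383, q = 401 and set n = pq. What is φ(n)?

152800

For distinct primes, φ(pq) = (p−1)(q−1) = 382 × 400 = 152800.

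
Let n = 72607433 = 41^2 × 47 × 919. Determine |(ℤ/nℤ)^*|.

69253920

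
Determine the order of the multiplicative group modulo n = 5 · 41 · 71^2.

795200

φ(1033405) = 1033405 · (1 − 1/5) · (1 − 1/41) · (1 − 1/71)
       = 1033405 · 11200/14555 = 795200.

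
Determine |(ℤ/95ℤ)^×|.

95 = 5 · 19.
φ(5) = 5 − 1 = 4.
φ(19) = 19 − 1 = 18.
Multiply: 4 · 18 = 72.

72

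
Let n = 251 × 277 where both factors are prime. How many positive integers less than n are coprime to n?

69000

For distinct primes, φ(pq) = (p−1)(q−1) = 250 × 276 = 69000.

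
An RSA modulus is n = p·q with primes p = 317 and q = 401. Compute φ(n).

126400

φ(n) = (p − 1)(q − 1) = (317−1)(401−1) = 316·400 = 126400.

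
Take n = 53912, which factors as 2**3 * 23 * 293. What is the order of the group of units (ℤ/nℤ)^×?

25696

φ(2^3) = 2^2·(2−1) = 4·1 = 4.
φ(23) = 23 − 1 = 22.
φ(293) = 293 − 1 = 292.
Multiply: 4 · 22 · 292 = 25696.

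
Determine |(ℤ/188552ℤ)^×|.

First factor: 188552 = 2^3 · 7^2 · 13 · 37.
φ(188552) = 188552 · (1 − 1/2) · (1 − 1/7) · (1 − 1/13) · (1 − 1/37)
       = 188552 · 2592/6734 = 72576.

72576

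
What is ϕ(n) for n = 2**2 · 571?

1140

φ(2284) = 2284 · (1 − 1/2) · (1 − 1/571)
       = 2284 · 570/1142 = 1140.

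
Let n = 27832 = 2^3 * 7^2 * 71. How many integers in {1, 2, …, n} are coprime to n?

11760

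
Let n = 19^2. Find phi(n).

φ(19^2) = 19^1·(19−1) = 19·18 = 342.

342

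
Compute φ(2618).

2618 = 2 · 7 · 11 · 17.
φ(2) = 2 − 1 = 1.
φ(7) = 7 − 1 = 6.
φ(11) = 11 − 1 = 10.
φ(17) = 17 − 1 = 16.
Since φ is multiplicative, φ(2618) = 1 · 6 · 10 · 16 = 960.

960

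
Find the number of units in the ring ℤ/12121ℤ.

Factor 12121: 12121 = 17 · 23 · 31.
φ(12121) = 12121 · (1 − 1/17) · (1 − 1/23) · (1 − 1/31)
       = 12121 · 10560/12121 = 10560.

10560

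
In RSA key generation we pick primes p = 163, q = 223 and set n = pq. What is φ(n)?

φ(36349) = 36349 · (1 − 1/163) · (1 − 1/223)
       = 36349 · 35964/36349 = 35964.

35964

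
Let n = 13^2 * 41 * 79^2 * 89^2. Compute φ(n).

301147292160

φ(13^2) = 13^1·(13−1) = 13·12 = 156.
φ(41) = 41 − 1 = 40.
φ(79^2) = 79^2 − 79^1 = 6241 − 79 = 6162.
φ(89^2) = 89^2 − 89^1 = 7921 − 89 = 7832.
Since φ is multiplicative, φ(342534844769) = 156 · 40 · 6162 · 7832 = 301147292160.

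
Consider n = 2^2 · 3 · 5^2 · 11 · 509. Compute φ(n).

406400

φ(2^2) = 2^1·(2−1) = 2·1 = 2.
φ(3) = 3 − 1 = 2.
φ(5^2) = 5^1·(5−1) = 5·4 = 20.
φ(11) = 11 − 1 = 10.
φ(509) = 509 − 1 = 508.
Multiply: 2 · 2 · 20 · 10 · 508 = 406400.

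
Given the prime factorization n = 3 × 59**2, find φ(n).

6844

φ(10443) = 10443 · (1 − 1/3) · (1 − 1/59)
       = 10443 · 116/177 = 6844.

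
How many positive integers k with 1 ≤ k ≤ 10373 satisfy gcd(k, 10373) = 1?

8800

10373 = 11 * 23 * 41.
φ(11) = 11 − 1 = 10.
φ(23) = 23 − 1 = 22.
φ(41) = 41 − 1 = 40.
φ(10373) = 10 × 22 × 40 = 8800.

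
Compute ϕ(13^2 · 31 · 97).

φ(508183) = 508183 · (1 − 1/13) · (1 − 1/31) · (1 − 1/97)
       = 508183 · 34560/39091 = 449280.

449280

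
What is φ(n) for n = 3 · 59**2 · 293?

1998448

φ(3) = 3 − 1 = 2.
φ(59^2) = 59^2 − 59^1 = 3481 − 59 = 3422.
φ(293) = 293 − 1 = 292.
Since φ is multiplicative, φ(3059799) = 2 · 3422 · 292 = 1998448.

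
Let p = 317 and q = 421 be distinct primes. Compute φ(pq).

φ(317) = 317 − 1 = 316.
φ(421) = 421 − 1 = 420.
Multiply: 316 · 420 = 132720.

132720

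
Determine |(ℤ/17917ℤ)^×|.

15840

Prime factorization: 17917 = 19 · 23 · 41.
φ(17917) = 17917 · (1 − 1/19) · (1 − 1/23) · (1 − 1/41)
       = 17917 · 15840/17917 = 15840.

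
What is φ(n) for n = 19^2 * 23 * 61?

φ(19^2) = 19^2 − 19^1 = 361 − 19 = 342.
φ(23) = 23 − 1 = 22.
φ(61) = 61 − 1 = 60.
Since φ is multiplicative, φ(506483) = 342 · 22 · 60 = 451440.

451440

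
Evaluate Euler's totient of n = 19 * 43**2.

φ(19) = 19 − 1 = 18.
φ(43^2) = 43^1·(43−1) = 43·42 = 1806.
Since φ is multiplicative, φ(35131) = 18 · 1806 = 32508.

32508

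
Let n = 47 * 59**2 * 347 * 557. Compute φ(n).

φ(47) = 47 − 1 = 46.
φ(59^2) = 59^2 − 59^1 = 3481 − 59 = 3422.
φ(347) = 347 − 1 = 346.
φ(557) = 557 − 1 = 556.
Since φ is multiplicative, φ(31621797353) = 46 · 3422 · 346 · 556 = 30282290912.

30282290912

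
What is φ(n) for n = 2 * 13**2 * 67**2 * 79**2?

4250744784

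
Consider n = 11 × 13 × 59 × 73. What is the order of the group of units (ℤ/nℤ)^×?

φ(11) = 11 − 1 = 10.
φ(13) = 13 − 1 = 12.
φ(59) = 59 − 1 = 58.
φ(73) = 73 − 1 = 72.
Since φ is multiplicative, φ(615901) = 10 · 12 · 58 · 72 = 501120.

501120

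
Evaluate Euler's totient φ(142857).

142857 = 3**3 × 11 × 13 × 37.
φ(3^3) = 3^3 − 3^2 = 27 − 9 = 18.
φ(11) = 11 − 1 = 10.
φ(13) = 13 − 1 = 12.
φ(37) = 37 − 1 = 36.
Since φ is multiplicative, φ(142857) = 18 · 10 · 12 · 36 = 77760.

77760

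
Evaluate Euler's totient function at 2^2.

φ(2^2) = 2^1·(2−1) = 2·1 = 2.

2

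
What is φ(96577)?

76032

First factor: 96577 = 13 · 17 · 19 · 23.
φ(96577) = 96577 · (1 − 1/13) · (1 − 1/17) · (1 − 1/19) · (1 − 1/23)
       = 96577 · 76032/96577 = 76032.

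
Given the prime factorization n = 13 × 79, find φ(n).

936

φ(13) = 13 − 1 = 12.
φ(79) = 79 − 1 = 78.
Since φ is multiplicative, φ(1027) = 12 · 78 = 936.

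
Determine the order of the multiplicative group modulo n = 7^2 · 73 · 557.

φ(7^2) = 7^2 − 7^1 = 49 − 7 = 42.
φ(73) = 73 − 1 = 72.
φ(557) = 557 − 1 = 556.
φ(1992389) = 42 × 72 × 556 = 1681344.

1681344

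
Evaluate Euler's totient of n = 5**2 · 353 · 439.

φ(3874175) = 3874175 · (1 − 1/5) · (1 − 1/353) · (1 − 1/439)
       = 3874175 · 616704/774835 = 3083520.

3083520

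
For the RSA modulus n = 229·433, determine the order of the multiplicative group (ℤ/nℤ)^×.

φ(pq) = (p−1)(q−1) = 228 · 432 = 98496.

98496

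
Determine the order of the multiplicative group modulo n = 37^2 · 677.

900432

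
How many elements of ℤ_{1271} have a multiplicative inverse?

1271 = 31 · 41.
φ(31) = 31 − 1 = 30.
φ(41) = 41 − 1 = 40.
Multiply: 30 · 40 = 1200.

1200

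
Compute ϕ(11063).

First factor: 11063 = 13 × 23 × 37.
φ(13) = 13 − 1 = 12.
φ(23) = 23 − 1 = 22.
φ(37) = 37 − 1 = 36.
Multiply: 12 · 22 · 36 = 9504.

9504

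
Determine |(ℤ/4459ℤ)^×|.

4459 = 7**3 × 13.
φ(7^3) = 7^2·(7−1) = 49·6 = 294.
φ(13) = 13 − 1 = 12.
Since φ is multiplicative, φ(4459) = 294 · 12 = 3528.

3528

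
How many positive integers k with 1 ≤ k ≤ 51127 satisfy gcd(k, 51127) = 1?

47040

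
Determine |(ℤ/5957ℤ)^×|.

4752

Prime factorization: 5957 = 7 · 23 · 37.
φ(5957) = 5957 · (1 − 1/7) · (1 − 1/23) · (1 − 1/37)
       = 5957 · 4752/5957 = 4752.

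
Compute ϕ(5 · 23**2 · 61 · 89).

φ(14359705) = 14359705 · (1 − 1/5) · (1 − 1/23) · (1 − 1/61) · (1 − 1/89)
       = 14359705 · 464640/624335 = 10686720.

10686720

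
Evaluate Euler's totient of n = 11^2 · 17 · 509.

894080

φ(11^2) = 11^2 − 11^1 = 121 − 11 = 110.
φ(17) = 17 − 1 = 16.
φ(509) = 509 − 1 = 508.
Since φ is multiplicative, φ(1047013) = 110 · 16 · 508 = 894080.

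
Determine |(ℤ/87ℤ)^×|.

56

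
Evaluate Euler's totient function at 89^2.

7832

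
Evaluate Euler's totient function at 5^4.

500

φ(625) = 625 · (1 − 1/5)
       = 625 · 4/5 = 500.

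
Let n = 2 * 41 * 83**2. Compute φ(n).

φ(564898) = 564898 · (1 − 1/2) · (1 − 1/41) · (1 − 1/83)
       = 564898 · 3280/6806 = 272240.

272240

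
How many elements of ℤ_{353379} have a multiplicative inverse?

First factor: 353379 = 3 · 13^2 · 17 · 41.
φ(353379) = 353379 · (1 − 1/3) · (1 − 1/13) · (1 − 1/17) · (1 − 1/41)
       = 353379 · 15360/27183 = 199680.

199680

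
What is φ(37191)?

Factor 37191: 37191 = 3 · 7**2 · 11 · 23.
φ(3) = 3 − 1 = 2.
φ(7^2) = 7^1·(7−1) = 7·6 = 42.
φ(11) = 11 − 1 = 10.
φ(23) = 23 − 1 = 22.
Multiply: 2 · 42 · 10 · 22 = 18480.

18480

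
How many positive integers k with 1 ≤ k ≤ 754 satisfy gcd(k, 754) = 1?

Factor 754: 754 = 2 · 13 · 29.
φ(2) = 2 − 1 = 1.
φ(13) = 13 − 1 = 12.
φ(29) = 29 − 1 = 28.
Multiply: 1 · 12 · 28 = 336.

336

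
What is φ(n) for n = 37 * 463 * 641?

10644480

φ(37) = 37 − 1 = 36.
φ(463) = 463 − 1 = 462.
φ(641) = 641 − 1 = 640.
φ(10980971) = 36 × 462 × 640 = 10644480.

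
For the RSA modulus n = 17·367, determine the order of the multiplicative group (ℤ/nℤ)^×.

5856

φ(n) = (p − 1)(q − 1) = (17−1)(367−1) = 16·366 = 5856.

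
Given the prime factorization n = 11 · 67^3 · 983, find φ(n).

φ(11) = 11 − 1 = 10.
φ(67^3) = 67^2·(67−1) = 4489·66 = 296274.
φ(983) = 983 − 1 = 982.
Multiply: 10 · 296274 · 982 = 2909410680.

2909410680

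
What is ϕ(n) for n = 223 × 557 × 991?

φ(223) = 223 − 1 = 222.
φ(557) = 557 − 1 = 556.
φ(991) = 991 − 1 = 990.
Since φ is multiplicative, φ(123093101) = 222 · 556 · 990 = 122197680.

122197680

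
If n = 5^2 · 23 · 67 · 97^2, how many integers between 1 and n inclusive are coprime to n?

270420480

φ(5^2) = 5^1·(5−1) = 5·4 = 20.
φ(23) = 23 − 1 = 22.
φ(67) = 67 − 1 = 66.
φ(97^2) = 97^1·(97−1) = 97·96 = 9312.
Since φ is multiplicative, φ(362481725) = 20 · 22 · 66 · 9312 = 270420480.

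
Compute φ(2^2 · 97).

192

φ(2^2) = 2^1·(2−1) = 2·1 = 2.
φ(97) = 97 − 1 = 96.
Multiply: 2 · 96 = 192.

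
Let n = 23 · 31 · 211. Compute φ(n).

138600

φ(150443) = 150443 · (1 − 1/23) · (1 − 1/31) · (1 − 1/211)
       = 150443 · 138600/150443 = 138600.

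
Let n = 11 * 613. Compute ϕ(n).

φ(11) = 11 − 1 = 10.
φ(613) = 613 − 1 = 612.
Since φ is multiplicative, φ(6743) = 10 · 612 = 6120.

6120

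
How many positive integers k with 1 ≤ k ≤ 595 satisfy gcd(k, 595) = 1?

384

First factor: 595 = 5 · 7 · 17.
φ(595) = 595 · (1 − 1/5) · (1 − 1/7) · (1 − 1/17)
       = 595 · 384/595 = 384.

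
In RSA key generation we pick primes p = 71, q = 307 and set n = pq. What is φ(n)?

21420

For distinct primes, φ(pq) = (p−1)(q−1) = 70 × 306 = 21420.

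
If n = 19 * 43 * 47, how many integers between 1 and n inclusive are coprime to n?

φ(19) = 19 − 1 = 18.
φ(43) = 43 − 1 = 42.
φ(47) = 47 − 1 = 46.
Since φ is multiplicative, φ(38399) = 18 · 42 · 46 = 34776.

34776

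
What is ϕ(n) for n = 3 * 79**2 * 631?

φ(3) = 3 − 1 = 2.
φ(79^2) = 79^2 − 79^1 = 6241 − 79 = 6162.
φ(631) = 631 − 1 = 630.
Multiply: 2 · 6162 · 630 = 7764120.

7764120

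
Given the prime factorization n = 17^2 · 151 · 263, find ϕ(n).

10689600

φ(11477057) = 11477057 · (1 − 1/17) · (1 − 1/151) · (1 − 1/263)
       = 11477057 · 628800/675121 = 10689600.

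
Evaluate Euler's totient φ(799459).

691200

Prime factorization: 799459 = 17 · 31 · 37 · 41.
φ(17) = 17 − 1 = 16.
φ(31) = 31 − 1 = 30.
φ(37) = 37 − 1 = 36.
φ(41) = 41 − 1 = 40.
φ(799459) = 16 × 30 × 36 × 40 = 691200.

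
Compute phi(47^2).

φ(47^2) = 47^2 − 47^1 = 2209 − 47 = 2162.

2162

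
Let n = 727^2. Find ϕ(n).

527802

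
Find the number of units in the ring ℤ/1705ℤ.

First factor: 1705 = 5 × 11 × 31.
φ(1705) = 1705 · (1 − 1/5) · (1 − 1/11) · (1 − 1/31)
       = 1705 · 1200/1705 = 1200.

1200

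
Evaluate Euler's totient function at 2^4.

8

φ(2^4) = 2^4 − 2^3 = 16 − 8 = 8.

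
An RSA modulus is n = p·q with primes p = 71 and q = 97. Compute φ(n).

6720

φ(pq) = (p−1)(q−1) = 70 · 96 = 6720.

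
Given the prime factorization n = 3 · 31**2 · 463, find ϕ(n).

φ(1334829) = 1334829 · (1 − 1/3) · (1 − 1/31) · (1 − 1/463)
       = 1334829 · 27720/43059 = 859320.

859320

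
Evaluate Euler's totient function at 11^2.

φ(121) = 121 · (1 − 1/11)
       = 121 · 10/11 = 110.

110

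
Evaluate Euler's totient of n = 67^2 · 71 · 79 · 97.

2317835520

φ(67^2) = 67^2 − 67^1 = 4489 − 67 = 4422.
φ(71) = 71 − 1 = 70.
φ(79) = 79 − 1 = 78.
φ(97) = 97 − 1 = 96.
φ(2442343697) = 4422 × 70 × 78 × 96 = 2317835520.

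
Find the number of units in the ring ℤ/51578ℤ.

Prime factorization: 51578 = 2 × 17 × 37 × 41.
φ(2) = 2 − 1 = 1.
φ(17) = 17 − 1 = 16.
φ(37) = 37 − 1 = 36.
φ(41) = 41 − 1 = 40.
φ(51578) = 1 × 16 × 36 × 40 = 23040.

23040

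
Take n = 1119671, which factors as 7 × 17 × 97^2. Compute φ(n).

φ(1119671) = 1119671 · (1 − 1/7) · (1 − 1/17) · (1 − 1/97)
       = 1119671 · 9216/11543 = 893952.

893952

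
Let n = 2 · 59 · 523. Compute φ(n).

30276

φ(61714) = 61714 · (1 − 1/2) · (1 − 1/59) · (1 − 1/523)
       = 61714 · 30276/61714 = 30276.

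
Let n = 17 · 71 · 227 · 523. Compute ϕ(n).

φ(17) = 17 − 1 = 16.
φ(71) = 71 − 1 = 70.
φ(227) = 227 − 1 = 226.
φ(523) = 523 − 1 = 522.
Since φ is multiplicative, φ(143296247) = 16 · 70 · 226 · 522 = 132128640.

132128640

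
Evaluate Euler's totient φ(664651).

564480

664651 = 13 × 29 × 41 × 43.
φ(664651) = 664651 · (1 − 1/13) · (1 − 1/29) · (1 − 1/41) · (1 − 1/43)
       = 664651 · 564480/664651 = 564480.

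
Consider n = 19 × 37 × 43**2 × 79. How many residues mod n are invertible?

φ(102687913) = 102687913 · (1 − 1/19) · (1 − 1/37) · (1 − 1/43) · (1 − 1/79)
       = 102687913 · 2122848/2388091 = 91282464.

91282464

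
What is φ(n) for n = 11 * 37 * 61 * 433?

φ(11) = 11 − 1 = 10.
φ(37) = 37 − 1 = 36.
φ(61) = 61 − 1 = 60.
φ(433) = 433 − 1 = 432.
Multiply: 10 · 36 · 60 · 432 = 9331200.

9331200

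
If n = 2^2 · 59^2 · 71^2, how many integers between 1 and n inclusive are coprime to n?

34014680

φ(70190884) = 70190884 · (1 − 1/2) · (1 − 1/59) · (1 − 1/71)
       = 70190884 · 4060/8378 = 34014680.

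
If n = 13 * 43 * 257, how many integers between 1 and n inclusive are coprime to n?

129024

φ(13) = 13 − 1 = 12.
φ(43) = 43 − 1 = 42.
φ(257) = 257 − 1 = 256.
φ(143663) = 12 × 42 × 256 = 129024.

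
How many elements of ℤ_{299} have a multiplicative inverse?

Factor 299: 299 = 13 × 23.
φ(299) = 299 · (1 − 1/13) · (1 − 1/23)
       = 299 · 264/299 = 264.

264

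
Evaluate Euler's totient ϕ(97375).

Factor 97375: 97375 = 5**3 · 19 · 41.
φ(5^3) = 5^3 − 5^2 = 125 − 25 = 100.
φ(19) = 19 − 1 = 18.
φ(41) = 41 − 1 = 40.
Since φ is multiplicative, φ(97375) = 100 · 18 · 40 = 72000.

72000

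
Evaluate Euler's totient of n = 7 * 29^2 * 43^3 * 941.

φ(7) = 7 − 1 = 6.
φ(29^2) = 29^2 − 29^1 = 841 − 29 = 812.
φ(43^3) = 43^2·(43−1) = 1849·42 = 77658.
φ(941) = 941 − 1 = 940.
Since φ is multiplicative, φ(440442304169) = 6 · 812 · 77658 · 940 = 355648789440.

355648789440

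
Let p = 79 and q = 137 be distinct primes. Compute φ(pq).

10608

φ(n) = (p − 1)(q − 1) = (79−1)(137−1) = 78·136 = 10608.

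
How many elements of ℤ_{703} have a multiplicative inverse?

First factor: 703 = 19 · 37.
φ(19) = 19 − 1 = 18.
φ(37) = 37 − 1 = 36.
Since φ is multiplicative, φ(703) = 18 · 36 = 648.

648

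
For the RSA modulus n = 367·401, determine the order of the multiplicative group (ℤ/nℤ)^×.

146400

φ(367) = 367 − 1 = 366.
φ(401) = 401 − 1 = 400.
Multiply: 366 · 400 = 146400.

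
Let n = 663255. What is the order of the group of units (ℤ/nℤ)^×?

332928

Factor 663255: 663255 = 3^3 * 5 * 17^3.
φ(663255) = 663255 · (1 − 1/3) · (1 − 1/5) · (1 − 1/17)
       = 663255 · 128/255 = 332928.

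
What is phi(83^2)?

6806

φ(6889) = 6889 · (1 − 1/83)
       = 6889 · 82/83 = 6806.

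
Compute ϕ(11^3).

φ(11^3) = 11^3 − 11^2 = 1331 − 121 = 1210.

1210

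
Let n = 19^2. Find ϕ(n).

342

φ(19^2) = 19^2 − 19^1 = 361 − 19 = 342.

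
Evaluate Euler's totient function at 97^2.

9312

φ(97^2) = 97^1·(97−1) = 97·96 = 9312.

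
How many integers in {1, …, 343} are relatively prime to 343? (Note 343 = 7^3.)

294

φ(7^3) = 7^3 − 7^2 = 343 − 49 = 294.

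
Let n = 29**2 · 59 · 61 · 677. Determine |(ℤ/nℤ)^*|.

φ(2049115843) = 2049115843 · (1 − 1/29) · (1 − 1/59) · (1 − 1/61) · (1 − 1/677)
       = 2049115843 · 65869440/70659167 = 1910213760.

1910213760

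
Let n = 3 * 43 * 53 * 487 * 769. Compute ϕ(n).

1630347264

φ(2560477011) = 2560477011 · (1 − 1/3) · (1 − 1/43) · (1 − 1/53) · (1 − 1/487) · (1 − 1/769)
       = 2560477011 · 1630347264/2560477011 = 1630347264.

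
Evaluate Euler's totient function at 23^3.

φ(23^3) = 23^3 − 23^2 = 12167 − 529 = 11638.

11638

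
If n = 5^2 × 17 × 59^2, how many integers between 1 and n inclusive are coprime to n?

φ(5^2) = 5^2 − 5^1 = 25 − 5 = 20.
φ(17) = 17 − 1 = 16.
φ(59^2) = 59^2 − 59^1 = 3481 − 59 = 3422.
φ(1479425) = 20 × 16 × 3422 = 1095040.

1095040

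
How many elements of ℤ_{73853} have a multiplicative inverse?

First factor: 73853 = 13**2 · 19 · 23.
φ(73853) = 73853 · (1 − 1/13) · (1 − 1/19) · (1 − 1/23)
       = 73853 · 4752/5681 = 61776.

61776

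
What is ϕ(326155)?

241920

First factor: 326155 = 5 · 37 · 41 · 43.
φ(5) = 5 − 1 = 4.
φ(37) = 37 − 1 = 36.
φ(41) = 41 − 1 = 40.
φ(43) = 43 − 1 = 42.
φ(326155) = 4 × 36 × 40 × 42 = 241920.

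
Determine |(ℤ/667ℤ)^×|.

First factor: 667 = 23 * 29.
φ(23) = 23 − 1 = 22.
φ(29) = 29 − 1 = 28.
Since φ is multiplicative, φ(667) = 22 · 28 = 616.

616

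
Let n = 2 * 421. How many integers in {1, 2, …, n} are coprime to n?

φ(842) = 842 · (1 − 1/2) · (1 − 1/421)
       = 842 · 420/842 = 420.

420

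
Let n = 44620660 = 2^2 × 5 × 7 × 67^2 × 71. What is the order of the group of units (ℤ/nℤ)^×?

14857920

φ(44620660) = 44620660 · (1 − 1/2) · (1 − 1/5) · (1 − 1/7) · (1 − 1/67) · (1 − 1/71)
       = 44620660 · 110880/332990 = 14857920.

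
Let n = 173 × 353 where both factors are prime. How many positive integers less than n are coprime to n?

60544

φ(n) = (p − 1)(q − 1) = (173−1)(353−1) = 172·352 = 60544.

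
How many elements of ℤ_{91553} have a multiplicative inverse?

67200

Prime factorization: 91553 = 7 · 11 · 29 · 41.
φ(91553) = 91553 · (1 − 1/7) · (1 − 1/11) · (1 − 1/29) · (1 − 1/41)
       = 91553 · 67200/91553 = 67200.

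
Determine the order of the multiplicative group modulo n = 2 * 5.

φ(2) = 2 − 1 = 1.
φ(5) = 5 − 1 = 4.
φ(10) = 1 × 4 = 4.

4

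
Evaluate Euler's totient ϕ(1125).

600

1125 = 3**2 * 5**3.
φ(1125) = 1125 · (1 − 1/3) · (1 − 1/5)
       = 1125 · 8/15 = 600.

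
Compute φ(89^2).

7832

φ(89^2) = 89^1·(89−1) = 89·88 = 7832.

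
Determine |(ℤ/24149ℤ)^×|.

First factor: 24149 = 19 · 31 · 41.
φ(19) = 19 − 1 = 18.
φ(31) = 31 − 1 = 30.
φ(41) = 41 − 1 = 40.
Since φ is multiplicative, φ(24149) = 18 · 30 · 40 = 21600.

21600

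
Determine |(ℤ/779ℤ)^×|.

Factor 779: 779 = 19 × 41.
φ(779) = 779 · (1 − 1/19) · (1 − 1/41)
       = 779 · 720/779 = 720.

720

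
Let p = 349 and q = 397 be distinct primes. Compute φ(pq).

φ(138553) = 138553 · (1 − 1/349) · (1 − 1/397)
       = 138553 · 137808/138553 = 137808.

137808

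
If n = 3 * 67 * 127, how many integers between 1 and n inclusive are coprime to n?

φ(3) = 3 − 1 = 2.
φ(67) = 67 − 1 = 66.
φ(127) = 127 − 1 = 126.
Multiply: 2 · 66 · 126 = 16632.

16632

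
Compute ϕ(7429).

6336

7429 = 17 * 19 * 23.
φ(17) = 17 − 1 = 16.
φ(19) = 19 − 1 = 18.
φ(23) = 23 − 1 = 22.
φ(7429) = 16 × 18 × 22 = 6336.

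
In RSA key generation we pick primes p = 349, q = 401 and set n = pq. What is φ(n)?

139200

φ(n) = (p − 1)(q − 1) = (349−1)(401−1) = 348·400 = 139200.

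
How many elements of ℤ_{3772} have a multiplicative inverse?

1760

First factor: 3772 = 2^2 × 23 × 41.
φ(3772) = 3772 · (1 − 1/2) · (1 − 1/23) · (1 − 1/41)
       = 3772 · 880/1886 = 1760.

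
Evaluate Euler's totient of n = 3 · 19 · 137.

φ(3) = 3 − 1 = 2.
φ(19) = 19 − 1 = 18.
φ(137) = 137 − 1 = 136.
φ(7809) = 2 × 18 × 136 = 4896.

4896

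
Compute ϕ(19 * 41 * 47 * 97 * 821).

φ(19) = 19 − 1 = 18.
φ(41) = 41 − 1 = 40.
φ(47) = 47 − 1 = 46.
φ(97) = 97 − 1 = 96.
φ(821) = 821 − 1 = 820.
Since φ is multiplicative, φ(2915749481) = 18 · 40 · 46 · 96 · 820 = 2607206400.

2607206400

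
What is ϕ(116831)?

90720

Prime factorization: 116831 = 11 × 13 × 19 × 43.
φ(116831) = 116831 · (1 − 1/11) · (1 − 1/13) · (1 − 1/19) · (1 − 1/43)
       = 116831 · 90720/116831 = 90720.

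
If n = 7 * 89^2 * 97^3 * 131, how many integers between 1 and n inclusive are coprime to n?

φ(7) = 7 − 1 = 6.
φ(89^2) = 89^2 − 89^1 = 7921 − 89 = 7832.
φ(97^3) = 97^3 − 97^2 = 912673 − 9409 = 903264.
φ(131) = 131 − 1 = 130.
Multiply: 6 · 7832 · 903264 · 130 = 5518003645440.

5518003645440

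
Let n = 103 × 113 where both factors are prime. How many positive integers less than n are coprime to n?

11424

φ(pq) = (p−1)(q−1) = 102 · 112 = 11424.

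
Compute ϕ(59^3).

201898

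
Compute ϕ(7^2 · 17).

φ(7^2) = 7^1·(7−1) = 7·6 = 42.
φ(17) = 17 − 1 = 16.
φ(833) = 42 × 16 = 672.

672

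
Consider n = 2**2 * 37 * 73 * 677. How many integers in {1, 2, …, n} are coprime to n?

3504384

φ(2^2) = 2^1·(2−1) = 2·1 = 2.
φ(37) = 37 − 1 = 36.
φ(73) = 73 − 1 = 72.
φ(677) = 677 − 1 = 676.
φ(7314308) = 2 × 36 × 72 × 676 = 3504384.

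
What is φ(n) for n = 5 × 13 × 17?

768

φ(1105) = 1105 · (1 − 1/5) · (1 − 1/13) · (1 − 1/17)
       = 1105 · 768/1105 = 768.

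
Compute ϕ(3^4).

φ(3^4) = 3^3·(3−1) = 27·2 = 54.

54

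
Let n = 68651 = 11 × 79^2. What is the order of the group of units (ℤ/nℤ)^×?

61620

φ(11) = 11 − 1 = 10.
φ(79^2) = 79^2 − 79^1 = 6241 − 79 = 6162.
Multiply: 10 · 6162 = 61620.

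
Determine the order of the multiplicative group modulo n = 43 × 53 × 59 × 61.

7600320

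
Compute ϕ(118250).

Prime factorization: 118250 = 2 · 5**3 · 11 · 43.
φ(2) = 2 − 1 = 1.
φ(5^3) = 5^3 − 5^2 = 125 − 25 = 100.
φ(11) = 11 − 1 = 10.
φ(43) = 43 − 1 = 42.
Since φ is multiplicative, φ(118250) = 1 · 100 · 10 · 42 = 42000.

42000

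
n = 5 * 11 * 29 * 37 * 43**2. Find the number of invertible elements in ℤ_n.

72817920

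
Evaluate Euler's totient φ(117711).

67200

Prime factorization: 117711 = 3^2 · 11 · 29 · 41.
φ(3^2) = 3^1·(3−1) = 3·2 = 6.
φ(11) = 11 − 1 = 10.
φ(29) = 29 − 1 = 28.
φ(41) = 41 − 1 = 40.
Multiply: 6 · 10 · 28 · 40 = 67200.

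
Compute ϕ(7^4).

2058

φ(7^4) = 7^3·(7−1) = 343·6 = 2058.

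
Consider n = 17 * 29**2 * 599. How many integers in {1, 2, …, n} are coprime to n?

φ(8563903) = 8563903 · (1 − 1/17) · (1 − 1/29) · (1 − 1/599)
       = 8563903 · 267904/295307 = 7769216.

7769216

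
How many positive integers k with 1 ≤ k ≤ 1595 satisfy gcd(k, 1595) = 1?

Prime factorization: 1595 = 5 · 11 · 29.
φ(1595) = 1595 · (1 − 1/5) · (1 − 1/11) · (1 − 1/29)
       = 1595 · 1120/1595 = 1120.

1120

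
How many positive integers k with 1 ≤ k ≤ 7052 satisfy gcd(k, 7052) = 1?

Factor 7052: 7052 = 2^2 × 41 × 43.
φ(7052) = 7052 · (1 − 1/2) · (1 − 1/41) · (1 − 1/43)
       = 7052 · 1680/3526 = 3360.

3360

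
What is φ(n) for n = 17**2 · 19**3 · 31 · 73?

φ(4485834013) = 4485834013 · (1 − 1/17) · (1 − 1/19) · (1 − 1/31) · (1 − 1/73)
       = 4485834013 · 622080/730949 = 3817704960.

3817704960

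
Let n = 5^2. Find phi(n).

20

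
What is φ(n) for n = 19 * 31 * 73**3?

207191520

φ(19) = 19 − 1 = 18.
φ(31) = 31 − 1 = 30.
φ(73^3) = 73^3 − 73^2 = 389017 − 5329 = 383688.
φ(229131013) = 18 × 30 × 383688 = 207191520.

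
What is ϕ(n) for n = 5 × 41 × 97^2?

1489920

φ(1928845) = 1928845 · (1 − 1/5) · (1 − 1/41) · (1 − 1/97)
       = 1928845 · 15360/19885 = 1489920.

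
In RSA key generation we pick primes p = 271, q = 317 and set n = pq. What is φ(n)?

85320

φ(n) = (p − 1)(q − 1) = (271−1)(317−1) = 270·316 = 85320.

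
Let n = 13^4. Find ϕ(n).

26364

φ(13^4) = 13^4 − 13^3 = 28561 − 2197 = 26364.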